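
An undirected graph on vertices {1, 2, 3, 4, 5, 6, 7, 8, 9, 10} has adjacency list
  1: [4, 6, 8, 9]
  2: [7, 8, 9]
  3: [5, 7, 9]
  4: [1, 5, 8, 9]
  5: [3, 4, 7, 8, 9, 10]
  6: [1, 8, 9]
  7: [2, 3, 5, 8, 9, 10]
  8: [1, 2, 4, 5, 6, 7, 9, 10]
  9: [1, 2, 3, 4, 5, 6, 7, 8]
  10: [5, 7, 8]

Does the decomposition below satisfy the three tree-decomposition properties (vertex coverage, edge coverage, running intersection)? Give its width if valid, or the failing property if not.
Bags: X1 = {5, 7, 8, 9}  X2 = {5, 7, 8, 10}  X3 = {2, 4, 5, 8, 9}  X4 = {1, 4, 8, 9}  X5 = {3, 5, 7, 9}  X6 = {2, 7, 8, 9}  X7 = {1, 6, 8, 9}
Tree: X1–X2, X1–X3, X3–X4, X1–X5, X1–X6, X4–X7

A tree decomposition must satisfy three properties: every vertex lies in some bag; for every edge, both endpoints lie together in some bag; and for every vertex, the bags containing it form a connected subtree. Here bags containing vertex 2 are not connected in the tree, so the decomposition is invalid.

No — bags containing vertex 2 are not connected in the tree.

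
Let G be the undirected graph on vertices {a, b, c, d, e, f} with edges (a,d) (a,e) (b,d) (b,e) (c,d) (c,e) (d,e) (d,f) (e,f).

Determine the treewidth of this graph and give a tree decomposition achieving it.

Treewidth 2.
One such decomposition:
Bags: B1 = {c, d, e}  B2 = {d, e, f}  B3 = {b, d, e}  B4 = {a, d, e}
Tree: B1–B2, B2–B3, B1–B4

Every bag has size at most 3, so the width is 3 − 1 = 2 and tw(G) ≤ 2. On the other hand G contains the 3-clique {d, e, f}. A clique must lie in a single bag of any decomposition, so no decomposition can have width below 2. Combining the bounds, tw(G) = 2.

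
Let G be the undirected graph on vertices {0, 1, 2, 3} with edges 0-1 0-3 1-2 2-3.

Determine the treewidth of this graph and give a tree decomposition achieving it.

Each bag holds 3 vertices, so the decomposition has width 2, which upper-bounds the treewidth. Since 0–3–2–1–0 is a cycle in G, G is not acyclic. Forests are exactly the graphs of treewidth ≤ 1, so tw(G) ≥ 2. The upper and lower bounds meet at 2, so that is the treewidth.

Treewidth 2.
One such decomposition:
Bags: B1 = {0, 2, 3}  B2 = {0, 1, 2}
Tree: B1–B2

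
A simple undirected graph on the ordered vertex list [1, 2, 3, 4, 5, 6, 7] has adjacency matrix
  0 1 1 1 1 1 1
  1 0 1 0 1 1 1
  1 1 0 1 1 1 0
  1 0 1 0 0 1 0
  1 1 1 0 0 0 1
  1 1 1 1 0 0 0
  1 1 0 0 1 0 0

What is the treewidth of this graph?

3

A width-3 tree decomposition is:
Bags: B1 = {1, 2, 3, 5}  B2 = {1, 2, 5, 7}  B3 = {1, 2, 3, 6}  B4 = {1, 3, 4, 6}
Tree: B1–B2, B1–B3, B3–B4
Every bag has size at most 4, so the width is 4 − 1 = 3 and tw(G) ≤ 3. For the lower bound, the 4 vertices {1, 2, 3, 5} are pairwise adjacent, and any tree decomposition puts a clique entirely inside one bag — forcing width ≥ 3. Therefore the treewidth is 3.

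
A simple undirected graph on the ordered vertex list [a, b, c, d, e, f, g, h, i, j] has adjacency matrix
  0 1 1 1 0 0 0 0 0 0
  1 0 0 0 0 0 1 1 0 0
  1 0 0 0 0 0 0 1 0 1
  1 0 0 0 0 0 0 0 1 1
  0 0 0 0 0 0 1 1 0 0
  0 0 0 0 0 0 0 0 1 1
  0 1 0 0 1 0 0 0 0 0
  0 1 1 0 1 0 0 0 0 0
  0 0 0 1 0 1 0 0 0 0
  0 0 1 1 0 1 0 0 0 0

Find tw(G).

A width-2 tree decomposition is:
Bags: B1 = {f, i, j}  B2 = {d, i, j}  B3 = {c, d, j}  B4 = {a, c, d}  B5 = {a, c, h}  B6 = {a, b, h}  B7 = {b, e, h}  B8 = {b, e, g}
Tree: B1–B2, B2–B3, B3–B4, B4–B5, B5–B6, B6–B7, B7–B8
The largest bag has 3 vertices, giving width 2; this decomposition certifies tw(G) ≤ 2. Since f–i–d–j–f is a cycle in G, G is not acyclic. Forests are exactly the graphs of treewidth ≤ 1, so tw(G) ≥ 2. Combining the bounds, tw(G) = 2.

2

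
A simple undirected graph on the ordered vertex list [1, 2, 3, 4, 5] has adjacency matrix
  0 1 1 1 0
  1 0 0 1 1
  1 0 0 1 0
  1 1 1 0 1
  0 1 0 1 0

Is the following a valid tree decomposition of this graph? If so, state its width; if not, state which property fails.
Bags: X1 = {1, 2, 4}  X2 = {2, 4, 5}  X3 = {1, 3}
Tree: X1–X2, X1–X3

No — edge (4,3) lies in no bag.

A tree decomposition must satisfy three properties: every vertex lies in some bag; for every edge, both endpoints lie together in some bag; and for every vertex, the bags containing it form a connected subtree. Here edge (4,3) lies in no bag, so the decomposition is invalid.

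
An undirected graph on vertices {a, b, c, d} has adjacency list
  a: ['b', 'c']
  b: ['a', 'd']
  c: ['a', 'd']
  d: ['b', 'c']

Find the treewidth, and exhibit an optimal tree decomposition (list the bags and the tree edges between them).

Treewidth 2.
Bags: B1 = {a, b, c}  B2 = {b, c, d}
Tree: B1–B2

Each bag holds 3 vertices, so the decomposition has width 2, which upper-bounds the treewidth. Since b–a–c–d–b is a cycle in G, G is not acyclic. Forests are exactly the graphs of treewidth ≤ 1, so tw(G) ≥ 2. Hence tw(G) = 2 exactly.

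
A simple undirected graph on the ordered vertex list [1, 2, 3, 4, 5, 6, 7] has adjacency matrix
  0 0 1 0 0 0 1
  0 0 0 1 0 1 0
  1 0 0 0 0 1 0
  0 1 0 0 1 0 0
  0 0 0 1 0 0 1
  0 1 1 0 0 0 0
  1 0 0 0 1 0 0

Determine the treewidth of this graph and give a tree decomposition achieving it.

Each bag holds 3 vertices, so the decomposition has width 2, which upper-bounds the treewidth. For the lower bound, G contains the cycle 3–1–7–5–4–2–6–3, so G is not a forest; only forests have treewidth ≤ 1, hence tw(G) ≥ 2. Combining the bounds, tw(G) = 2.

Treewidth 2.
One optimal decomposition is:
Bags: B1 = {1, 3, 7}  B2 = {3, 5, 7}  B3 = {3, 4, 5}  B4 = {2, 3, 4}  B5 = {2, 3, 6}
Tree: B1–B2, B2–B3, B3–B4, B4–B5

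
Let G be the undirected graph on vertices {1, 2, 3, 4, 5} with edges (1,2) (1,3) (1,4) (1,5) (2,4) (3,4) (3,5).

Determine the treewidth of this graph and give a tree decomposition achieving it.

Each bag holds 3 vertices, so the decomposition has width 2, which upper-bounds the treewidth. Conversely, {1, 2, 4} is a clique of size 3, and the vertices of any clique must share a bag in every tree decomposition; so some bag has ≥ 3 vertices and tw(G) ≥ 2. Hence tw(G) = 2 exactly.

Treewidth 2.
One optimal decomposition is:
Bags: B1 = {1, 3, 5}  B2 = {1, 3, 4}  B3 = {1, 2, 4}
Tree: B1–B2, B2–B3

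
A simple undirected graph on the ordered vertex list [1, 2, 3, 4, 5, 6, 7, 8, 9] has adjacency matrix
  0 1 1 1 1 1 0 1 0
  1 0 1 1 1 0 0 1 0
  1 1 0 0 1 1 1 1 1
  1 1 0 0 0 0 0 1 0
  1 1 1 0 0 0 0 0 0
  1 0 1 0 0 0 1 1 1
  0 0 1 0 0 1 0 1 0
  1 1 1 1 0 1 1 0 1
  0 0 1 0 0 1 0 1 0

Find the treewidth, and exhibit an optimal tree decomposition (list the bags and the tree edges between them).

Each bag holds 4 vertices, so the decomposition has width 3, which upper-bounds the treewidth. On the other hand G contains the 4-clique {1, 2, 3, 8}. A clique must lie in a single bag of any decomposition, so no decomposition can have width below 3. Combining the bounds, tw(G) = 3.

Treewidth 3.
One optimal decomposition is:
Bags: B1 = {1, 2, 3, 8}  B2 = {1, 2, 4, 8}  B3 = {1, 3, 6, 8}  B4 = {3, 6, 8, 9}  B5 = {1, 2, 3, 5}  B6 = {3, 6, 7, 8}
Tree: B1–B2, B1–B3, B3–B4, B1–B5, B4–B6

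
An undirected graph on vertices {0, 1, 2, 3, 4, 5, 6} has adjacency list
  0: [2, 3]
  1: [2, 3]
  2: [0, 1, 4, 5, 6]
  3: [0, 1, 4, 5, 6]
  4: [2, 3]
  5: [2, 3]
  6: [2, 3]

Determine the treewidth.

A width-2 tree decomposition is:
Bags: B1 = {2, 3, 5}  B2 = {0, 2, 3}  B3 = {1, 2, 3}  B4 = {2, 3, 4}  B5 = {2, 3, 6}
Tree: B1–B2, B2–B3, B3–B4, B4–B5
Each bag holds 3 vertices, so the decomposition has width 2, which upper-bounds the treewidth. For the lower bound, G contains the cycle 2–5–3–0–2, so G is not a forest; only forests have treewidth ≤ 1, hence tw(G) ≥ 2. Therefore the treewidth is 2.

2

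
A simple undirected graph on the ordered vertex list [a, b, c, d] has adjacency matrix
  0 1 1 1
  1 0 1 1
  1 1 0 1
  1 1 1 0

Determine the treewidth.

A width-3 tree decomposition is:
Bags: B1 = {a, b, c, d}
Tree: (single bag)
A single bag containing all 4 vertices is trivially a valid decomposition of width 3. Conversely, {a, b, c, d} is a clique of size 4, and the vertices of any clique must share a bag in every tree decomposition; so some bag has ≥ 4 vertices and tw(G) ≥ 3. The upper and lower bounds meet at 3, so that is the treewidth.

3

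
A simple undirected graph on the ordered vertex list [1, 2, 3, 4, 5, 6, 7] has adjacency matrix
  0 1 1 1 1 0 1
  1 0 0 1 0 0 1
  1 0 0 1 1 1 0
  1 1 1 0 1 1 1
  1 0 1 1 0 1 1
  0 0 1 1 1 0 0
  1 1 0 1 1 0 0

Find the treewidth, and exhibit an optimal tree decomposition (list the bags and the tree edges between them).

Every bag has size at most 4, so the width is 4 − 1 = 3 and tw(G) ≤ 3. Conversely, {1, 2, 4, 7} is a clique of size 4, and the vertices of any clique must share a bag in every tree decomposition; so some bag has ≥ 4 vertices and tw(G) ≥ 3. Therefore the treewidth is 3.

Treewidth 3.
One such decomposition:
Bags: B1 = {1, 3, 4, 5}  B2 = {1, 4, 5, 7}  B3 = {1, 2, 4, 7}  B4 = {3, 4, 5, 6}
Tree: B1–B2, B2–B3, B1–B4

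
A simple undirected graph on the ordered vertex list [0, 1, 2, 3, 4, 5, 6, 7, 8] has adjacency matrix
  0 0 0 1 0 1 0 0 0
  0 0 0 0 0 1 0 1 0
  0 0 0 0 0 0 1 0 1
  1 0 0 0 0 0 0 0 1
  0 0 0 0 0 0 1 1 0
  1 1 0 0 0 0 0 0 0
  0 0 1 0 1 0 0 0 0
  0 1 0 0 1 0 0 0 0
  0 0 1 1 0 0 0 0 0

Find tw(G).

2

A width-2 tree decomposition is:
Bags: B1 = {4, 6, 7}  B2 = {2, 6, 7}  B3 = {2, 7, 8}  B4 = {3, 7, 8}  B5 = {0, 3, 7}  B6 = {0, 5, 7}  B7 = {1, 5, 7}
Tree: B1–B2, B2–B3, B3–B4, B4–B5, B5–B6, B6–B7
Every bag has size at most 3, so the width is 3 − 1 = 2 and tw(G) ≤ 2. For the lower bound, G contains the cycle 7–4–6–2–8–3–0–5–1–7, so G is not a forest; only forests have treewidth ≤ 1, hence tw(G) ≥ 2. Therefore the treewidth is 2.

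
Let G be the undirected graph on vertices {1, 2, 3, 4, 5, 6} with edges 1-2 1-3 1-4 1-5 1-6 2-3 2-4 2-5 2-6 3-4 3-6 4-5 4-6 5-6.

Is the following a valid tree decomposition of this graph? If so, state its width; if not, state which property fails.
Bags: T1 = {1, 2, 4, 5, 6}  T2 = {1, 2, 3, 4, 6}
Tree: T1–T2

Every vertex of G appears in some bag (union = {1, 2, 3, 4, 5, 6}); every edge is covered by a bag; and for each vertex v the set of bags containing v is connected in the bag tree. The decomposition is therefore valid. The largest bag has 5 vertices, so the width is 4.

Yes; width 4.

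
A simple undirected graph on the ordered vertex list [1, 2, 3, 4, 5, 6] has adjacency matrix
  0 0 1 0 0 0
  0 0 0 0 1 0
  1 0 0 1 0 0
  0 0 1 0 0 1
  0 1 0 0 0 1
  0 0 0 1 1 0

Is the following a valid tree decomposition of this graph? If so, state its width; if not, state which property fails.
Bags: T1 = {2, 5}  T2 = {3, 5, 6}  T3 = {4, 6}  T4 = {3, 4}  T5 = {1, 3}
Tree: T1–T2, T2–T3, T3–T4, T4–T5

No — bags containing vertex 3 are not connected in the tree.

A tree decomposition must satisfy three properties: every vertex lies in some bag; for every edge, both endpoints lie together in some bag; and for every vertex, the bags containing it form a connected subtree. Here bags containing vertex 3 are not connected in the tree, so the decomposition is invalid.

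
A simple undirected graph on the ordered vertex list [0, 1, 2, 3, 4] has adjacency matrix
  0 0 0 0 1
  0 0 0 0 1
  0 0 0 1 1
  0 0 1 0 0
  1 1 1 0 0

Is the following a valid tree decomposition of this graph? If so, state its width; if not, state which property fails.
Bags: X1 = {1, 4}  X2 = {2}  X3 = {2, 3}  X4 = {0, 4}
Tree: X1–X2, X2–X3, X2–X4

No — edge (4,2) lies in no bag.

A tree decomposition must satisfy three properties: every vertex lies in some bag; for every edge, both endpoints lie together in some bag; and for every vertex, the bags containing it form a connected subtree. Here edge (4,2) lies in no bag, so the decomposition is invalid.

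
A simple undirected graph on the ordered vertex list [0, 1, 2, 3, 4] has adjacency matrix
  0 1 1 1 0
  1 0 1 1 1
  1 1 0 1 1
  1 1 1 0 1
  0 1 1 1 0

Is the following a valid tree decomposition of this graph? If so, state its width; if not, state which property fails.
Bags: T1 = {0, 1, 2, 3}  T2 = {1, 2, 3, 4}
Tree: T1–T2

Checking the three conditions: (i) the bags cover all of {0, 1, 2, 3, 4}; (ii) for each edge, some bag contains both endpoints; (iii) the bags containing any fixed vertex form a subtree. All hold, so the decomposition is valid with width 4 − 1 = 3.

Yes; width 3.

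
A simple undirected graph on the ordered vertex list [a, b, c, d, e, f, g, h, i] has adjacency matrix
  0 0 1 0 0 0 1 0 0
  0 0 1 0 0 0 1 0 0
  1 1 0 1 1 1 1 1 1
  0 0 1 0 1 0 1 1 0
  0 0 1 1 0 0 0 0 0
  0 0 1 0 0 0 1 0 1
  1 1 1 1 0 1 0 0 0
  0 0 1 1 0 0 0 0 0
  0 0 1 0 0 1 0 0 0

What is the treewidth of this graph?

A width-2 tree decomposition is:
Bags: B1 = {c, d, e}  B2 = {c, d, h}  B3 = {c, d, g}  B4 = {c, f, g}  B5 = {a, c, g}  B6 = {b, c, g}  B7 = {c, f, i}
Tree: B1–B2, B2–B3, B3–B4, B3–B5, B5–B6, B4–B7
The largest bag has 3 vertices, giving width 2; this decomposition certifies tw(G) ≤ 2. On the other hand G contains the 3-clique {c, d, g}. A clique must lie in a single bag of any decomposition, so no decomposition can have width below 2. Hence tw(G) = 2 exactly.

2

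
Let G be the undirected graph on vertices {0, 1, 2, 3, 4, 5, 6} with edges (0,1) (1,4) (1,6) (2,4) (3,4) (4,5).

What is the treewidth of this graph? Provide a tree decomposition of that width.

Treewidth 1.
One optimal decomposition is:
Bags: B1 = {0, 1}  B2 = {1, 4}  B3 = {4, 5}  B4 = {2, 4}  B5 = {1, 6}  B6 = {3, 4}
Tree: B1–B2, B2–B3, B3–B4, B1–B5, B3–B6

Each bag holds 2 vertices, so the decomposition has width 1, which upper-bounds the treewidth. Since G has at least one edge (e.g. 1–0), it is not an edgeless graph, so tw(G) ≥ 1. The upper and lower bounds meet at 1, so that is the treewidth.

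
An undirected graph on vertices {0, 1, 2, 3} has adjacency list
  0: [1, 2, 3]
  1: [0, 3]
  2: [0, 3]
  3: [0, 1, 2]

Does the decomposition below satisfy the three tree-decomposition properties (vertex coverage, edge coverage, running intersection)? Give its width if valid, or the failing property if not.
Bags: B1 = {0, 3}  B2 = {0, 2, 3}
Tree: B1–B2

No — vertex 1 appears in no bag.

A tree decomposition must satisfy three properties: every vertex lies in some bag; for every edge, both endpoints lie together in some bag; and for every vertex, the bags containing it form a connected subtree. Here vertex 1 appears in no bag, so the decomposition is invalid.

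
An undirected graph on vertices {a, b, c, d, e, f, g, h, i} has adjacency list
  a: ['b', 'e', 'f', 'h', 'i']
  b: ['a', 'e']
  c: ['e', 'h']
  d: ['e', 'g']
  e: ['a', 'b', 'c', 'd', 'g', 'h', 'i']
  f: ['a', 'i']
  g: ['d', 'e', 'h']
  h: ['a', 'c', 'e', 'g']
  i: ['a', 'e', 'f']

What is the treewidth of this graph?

A width-2 tree decomposition is:
Bags: B1 = {e, g, h}  B2 = {d, e, g}  B3 = {a, e, h}  B4 = {a, b, e}  B5 = {c, e, h}  B6 = {a, e, i}  B7 = {a, f, i}
Tree: B1–B2, B1–B3, B3–B4, B3–B5, B3–B6, B6–B7
Every bag has size at most 3, so the width is 3 − 1 = 2 and tw(G) ≤ 2. For the lower bound, the 3 vertices {d, e, g} are pairwise adjacent, and any tree decomposition puts a clique entirely inside one bag — forcing width ≥ 2. Therefore the treewidth is 2.

2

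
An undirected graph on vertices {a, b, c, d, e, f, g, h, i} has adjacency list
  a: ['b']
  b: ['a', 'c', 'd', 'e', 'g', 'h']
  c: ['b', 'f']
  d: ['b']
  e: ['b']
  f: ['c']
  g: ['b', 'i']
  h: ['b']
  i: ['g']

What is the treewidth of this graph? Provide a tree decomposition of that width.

Treewidth 1.
One optimal decomposition is:
Bags: B1 = {b, c}  B2 = {b, h}  B3 = {b, d}  B4 = {b, e}  B5 = {c, f}  B6 = {b, g}  B7 = {a, b}  B8 = {g, i}
Tree: B1–B2, B1–B3, B3–B4, B1–B5, B3–B6, B3–B7, B6–B8

Every bag has size at most 2, so the width is 2 − 1 = 1 and tw(G) ≤ 1. G has an edge, so its treewidth is at least 1. Combining the bounds, tw(G) = 1.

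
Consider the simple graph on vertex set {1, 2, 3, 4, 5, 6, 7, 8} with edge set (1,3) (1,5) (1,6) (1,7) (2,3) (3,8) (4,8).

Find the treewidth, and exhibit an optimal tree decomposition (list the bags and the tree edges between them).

Treewidth 1.
Bags: B1 = {1, 3}  B2 = {1, 7}  B3 = {3, 8}  B4 = {4, 8}  B5 = {2, 3}  B6 = {1, 6}  B7 = {1, 5}
Tree: B1–B2, B1–B3, B3–B4, B3–B5, B1–B6, B2–B7

Each bag holds 2 vertices, so the decomposition has width 1, which upper-bounds the treewidth. Any graph with an edge has treewidth ≥ 1, and G has the edge 3–1. The upper and lower bounds meet at 1, so that is the treewidth.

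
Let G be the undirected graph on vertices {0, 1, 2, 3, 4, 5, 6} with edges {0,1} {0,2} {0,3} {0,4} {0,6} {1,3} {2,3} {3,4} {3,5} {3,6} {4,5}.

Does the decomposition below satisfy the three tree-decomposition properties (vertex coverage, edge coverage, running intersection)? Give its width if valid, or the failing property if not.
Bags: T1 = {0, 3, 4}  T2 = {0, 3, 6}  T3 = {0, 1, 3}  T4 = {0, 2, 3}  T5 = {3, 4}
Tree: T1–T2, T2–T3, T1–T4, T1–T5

A tree decomposition must satisfy three properties: every vertex lies in some bag; for every edge, both endpoints lie together in some bag; and for every vertex, the bags containing it form a connected subtree. Here vertex 5 appears in no bag, so the decomposition is invalid.

No — vertex 5 appears in no bag.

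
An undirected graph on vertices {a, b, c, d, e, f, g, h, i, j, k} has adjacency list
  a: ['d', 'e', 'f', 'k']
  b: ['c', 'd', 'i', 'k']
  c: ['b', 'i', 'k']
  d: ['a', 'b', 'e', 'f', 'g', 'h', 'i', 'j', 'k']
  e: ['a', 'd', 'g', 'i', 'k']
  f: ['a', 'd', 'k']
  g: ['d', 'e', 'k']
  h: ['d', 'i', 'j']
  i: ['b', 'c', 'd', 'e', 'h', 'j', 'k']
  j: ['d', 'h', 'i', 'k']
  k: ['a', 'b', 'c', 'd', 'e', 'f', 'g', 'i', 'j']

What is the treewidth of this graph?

A width-3 tree decomposition is:
Bags: B1 = {a, d, e, k}  B2 = {a, d, f, k}  B3 = {d, e, i, k}  B4 = {b, d, i, k}  B5 = {d, i, j, k}  B6 = {b, c, i, k}  B7 = {d, h, i, j}  B8 = {d, e, g, k}
Tree: B1–B2, B1–B3, B3–B4, B4–B5, B4–B6, B5–B7, B1–B8
Each bag holds 4 vertices, so the decomposition has width 3, which upper-bounds the treewidth. Conversely, {d, h, i, j} is a clique of size 4, and the vertices of any clique must share a bag in every tree decomposition; so some bag has ≥ 4 vertices and tw(G) ≥ 3. Combining the bounds, tw(G) = 3.

3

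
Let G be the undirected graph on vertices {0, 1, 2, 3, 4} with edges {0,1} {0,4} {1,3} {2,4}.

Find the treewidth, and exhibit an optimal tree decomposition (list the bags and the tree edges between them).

Treewidth 1.
Bags: B1 = {1, 3}  B2 = {0, 1}  B3 = {0, 4}  B4 = {2, 4}
Tree: B1–B2, B2–B3, B3–B4

The largest bag has 2 vertices, giving width 1; this decomposition certifies tw(G) ≤ 1. Any graph with an edge has treewidth ≥ 1, and G has the edge 3–1. Therefore the treewidth is 1.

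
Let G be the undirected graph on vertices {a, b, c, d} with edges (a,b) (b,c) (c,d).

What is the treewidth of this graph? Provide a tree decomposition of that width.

Every bag has size at most 2, so the width is 2 − 1 = 1 and tw(G) ≤ 1. G has an edge, so its treewidth is at least 1. Hence tw(G) = 1 exactly.

Treewidth 1.
Bags: B1 = {b, c}  B2 = {c, d}  B3 = {a, b}
Tree: B1–B2, B1–B3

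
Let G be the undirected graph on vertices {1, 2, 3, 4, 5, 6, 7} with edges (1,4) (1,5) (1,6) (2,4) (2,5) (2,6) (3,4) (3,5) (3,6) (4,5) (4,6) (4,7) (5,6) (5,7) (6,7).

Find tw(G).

3

A width-3 tree decomposition is:
Bags: B1 = {2, 4, 5, 6}  B2 = {3, 4, 5, 6}  B3 = {4, 5, 6, 7}  B4 = {1, 4, 5, 6}
Tree: B1–B2, B2–B3, B1–B4
Each bag holds 4 vertices, so the decomposition has width 3, which upper-bounds the treewidth. For the lower bound, the 4 vertices {1, 4, 5, 6} are pairwise adjacent, and any tree decomposition puts a clique entirely inside one bag — forcing width ≥ 3. Combining the bounds, tw(G) = 3.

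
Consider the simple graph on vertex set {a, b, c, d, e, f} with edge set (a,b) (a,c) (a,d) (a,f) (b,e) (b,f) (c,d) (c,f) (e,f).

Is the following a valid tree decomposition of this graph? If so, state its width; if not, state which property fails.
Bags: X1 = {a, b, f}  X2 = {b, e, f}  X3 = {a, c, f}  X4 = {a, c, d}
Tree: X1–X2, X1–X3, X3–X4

Yes; width 2.

Every vertex of G appears in some bag (union = {a, b, c, d, e, f}); every edge is covered by a bag; and for each vertex v the set of bags containing v is connected in the bag tree. The decomposition is therefore valid. The largest bag has 3 vertices, so the width is 2.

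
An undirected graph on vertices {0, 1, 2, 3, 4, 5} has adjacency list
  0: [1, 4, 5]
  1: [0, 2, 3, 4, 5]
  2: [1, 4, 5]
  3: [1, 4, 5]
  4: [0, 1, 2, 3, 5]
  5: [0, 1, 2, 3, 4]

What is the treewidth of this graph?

3

A width-3 tree decomposition is:
Bags: B1 = {0, 1, 4, 5}  B2 = {1, 3, 4, 5}  B3 = {1, 2, 4, 5}
Tree: B1–B2, B2–B3
Every bag has size at most 4, so the width is 4 − 1 = 3 and tw(G) ≤ 3. For the lower bound, the 4 vertices {0, 1, 4, 5} are pairwise adjacent, and any tree decomposition puts a clique entirely inside one bag — forcing width ≥ 3. Hence tw(G) = 3 exactly.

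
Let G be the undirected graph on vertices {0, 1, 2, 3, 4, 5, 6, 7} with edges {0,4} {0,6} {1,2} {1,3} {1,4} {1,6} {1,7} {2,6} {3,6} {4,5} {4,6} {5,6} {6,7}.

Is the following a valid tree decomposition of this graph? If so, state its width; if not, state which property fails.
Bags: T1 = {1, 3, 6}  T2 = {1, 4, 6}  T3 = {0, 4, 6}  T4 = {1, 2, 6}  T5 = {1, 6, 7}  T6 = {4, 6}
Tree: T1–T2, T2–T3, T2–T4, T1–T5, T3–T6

A tree decomposition must satisfy three properties: every vertex lies in some bag; for every edge, both endpoints lie together in some bag; and for every vertex, the bags containing it form a connected subtree. Here vertex 5 appears in no bag, so the decomposition is invalid.

No — vertex 5 appears in no bag.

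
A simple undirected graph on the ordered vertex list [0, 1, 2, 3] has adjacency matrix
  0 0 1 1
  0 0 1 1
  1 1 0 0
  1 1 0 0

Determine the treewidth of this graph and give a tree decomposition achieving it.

Treewidth 2.
One such decomposition:
Bags: B1 = {0, 2, 3}  B2 = {1, 2, 3}
Tree: B1–B2

Every bag has size at most 3, so the width is 3 − 1 = 2 and tw(G) ≤ 2. For the lower bound, G contains the cycle 2–0–3–1–2, so G is not a forest; only forests have treewidth ≤ 1, hence tw(G) ≥ 2. Hence tw(G) = 2 exactly.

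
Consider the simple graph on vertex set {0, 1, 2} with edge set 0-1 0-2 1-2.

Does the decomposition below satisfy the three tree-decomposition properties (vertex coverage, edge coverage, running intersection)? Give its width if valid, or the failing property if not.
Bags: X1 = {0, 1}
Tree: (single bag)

No — vertex 2 appears in no bag.

A tree decomposition must satisfy three properties: every vertex lies in some bag; for every edge, both endpoints lie together in some bag; and for every vertex, the bags containing it form a connected subtree. Here vertex 2 appears in no bag, so the decomposition is invalid.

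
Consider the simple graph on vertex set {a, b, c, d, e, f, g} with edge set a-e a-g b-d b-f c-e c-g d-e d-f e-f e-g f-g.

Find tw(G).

2

A width-2 tree decomposition is:
Bags: B1 = {e, f, g}  B2 = {a, e, g}  B3 = {d, e, f}  B4 = {c, e, g}  B5 = {b, d, f}
Tree: B1–B2, B1–B3, B2–B4, B3–B5
The largest bag has 3 vertices, giving width 2; this decomposition certifies tw(G) ≤ 2. Conversely, {d, e, f} is a clique of size 3, and the vertices of any clique must share a bag in every tree decomposition; so some bag has ≥ 3 vertices and tw(G) ≥ 2. Combining the bounds, tw(G) = 2.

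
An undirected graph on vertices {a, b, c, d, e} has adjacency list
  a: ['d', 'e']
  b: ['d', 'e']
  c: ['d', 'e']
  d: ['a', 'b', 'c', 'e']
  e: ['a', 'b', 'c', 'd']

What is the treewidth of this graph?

2

A width-2 tree decomposition is:
Bags: B1 = {a, d, e}  B2 = {b, d, e}  B3 = {c, d, e}
Tree: B1–B2, B1–B3
Every bag has size at most 3, so the width is 3 − 1 = 2 and tw(G) ≤ 2. For the lower bound, the 3 vertices {c, d, e} are pairwise adjacent, and any tree decomposition puts a clique entirely inside one bag — forcing width ≥ 2. Therefore the treewidth is 2.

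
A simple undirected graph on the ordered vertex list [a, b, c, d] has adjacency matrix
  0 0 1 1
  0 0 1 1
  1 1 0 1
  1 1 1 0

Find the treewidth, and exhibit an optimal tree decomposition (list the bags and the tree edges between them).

Each bag holds 3 vertices, so the decomposition has width 2, which upper-bounds the treewidth. Conversely, {a, c, d} is a clique of size 3, and the vertices of any clique must share a bag in every tree decomposition; so some bag has ≥ 3 vertices and tw(G) ≥ 2. Therefore the treewidth is 2.

Treewidth 2.
One such decomposition:
Bags: B1 = {a, c, d}  B2 = {b, c, d}
Tree: B1–B2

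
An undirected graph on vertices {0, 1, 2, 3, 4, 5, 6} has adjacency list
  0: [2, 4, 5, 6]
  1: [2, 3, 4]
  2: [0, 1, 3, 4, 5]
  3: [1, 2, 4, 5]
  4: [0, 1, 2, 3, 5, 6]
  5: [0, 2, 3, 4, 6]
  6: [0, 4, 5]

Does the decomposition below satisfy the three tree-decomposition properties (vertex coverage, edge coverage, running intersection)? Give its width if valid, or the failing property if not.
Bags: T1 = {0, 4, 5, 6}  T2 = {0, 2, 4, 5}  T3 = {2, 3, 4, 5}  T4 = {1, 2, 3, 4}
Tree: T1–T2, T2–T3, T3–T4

Yes; width 3.

Checking the three conditions: (i) the bags cover all of {0, 1, 2, 3, 4, 5, 6}; (ii) for each edge, some bag contains both endpoints; (iii) the bags containing any fixed vertex form a subtree. All hold, so the decomposition is valid with width 4 − 1 = 3.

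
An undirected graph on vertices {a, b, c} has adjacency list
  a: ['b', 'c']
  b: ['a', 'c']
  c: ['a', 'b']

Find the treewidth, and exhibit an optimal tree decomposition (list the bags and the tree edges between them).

Treewidth 2.
Bags: B1 = {a, b, c}
Tree: (single bag)

A single bag containing all 3 vertices is trivially a valid decomposition of width 2. Conversely, {a, b, c} is a clique of size 3, and the vertices of any clique must share a bag in every tree decomposition; so some bag has ≥ 3 vertices and tw(G) ≥ 2. Combining the bounds, tw(G) = 2.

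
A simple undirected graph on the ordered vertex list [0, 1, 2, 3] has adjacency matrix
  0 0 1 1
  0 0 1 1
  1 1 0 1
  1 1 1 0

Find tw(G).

A width-2 tree decomposition is:
Bags: B1 = {0, 2, 3}  B2 = {1, 2, 3}
Tree: B1–B2
Every bag has size at most 3, so the width is 3 − 1 = 2 and tw(G) ≤ 2. On the other hand G contains the 3-clique {0, 2, 3}. A clique must lie in a single bag of any decomposition, so no decomposition can have width below 2. Therefore the treewidth is 2.

2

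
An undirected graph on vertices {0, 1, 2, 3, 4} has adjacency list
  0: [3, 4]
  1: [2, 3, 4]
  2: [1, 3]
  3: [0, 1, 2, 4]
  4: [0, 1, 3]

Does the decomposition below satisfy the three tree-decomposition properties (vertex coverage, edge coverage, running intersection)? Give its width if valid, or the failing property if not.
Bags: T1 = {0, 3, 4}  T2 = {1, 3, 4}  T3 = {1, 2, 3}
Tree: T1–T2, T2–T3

Checking the three conditions: (i) the bags cover all of {0, 1, 2, 3, 4}; (ii) for each edge, some bag contains both endpoints; (iii) the bags containing any fixed vertex form a subtree. All hold, so the decomposition is valid with width 3 − 1 = 2.

Yes; width 2.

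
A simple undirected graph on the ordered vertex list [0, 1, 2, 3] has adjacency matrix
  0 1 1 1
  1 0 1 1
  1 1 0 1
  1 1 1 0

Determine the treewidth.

3

A width-3 tree decomposition is:
Bags: B1 = {0, 1, 2, 3}
Tree: (single bag)
With just one bag of size 4, the width is 4 − 1 = 3, so tw(G) ≤ 3. For the lower bound, the 4 vertices {0, 1, 2, 3} are pairwise adjacent, and any tree decomposition puts a clique entirely inside one bag — forcing width ≥ 3. Hence tw(G) = 3 exactly.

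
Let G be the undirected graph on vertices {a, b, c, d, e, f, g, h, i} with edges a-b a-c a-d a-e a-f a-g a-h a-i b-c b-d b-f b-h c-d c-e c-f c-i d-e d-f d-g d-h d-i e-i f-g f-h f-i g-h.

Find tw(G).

4

A width-4 tree decomposition is:
Bags: B1 = {a, c, d, f, i}  B2 = {a, b, c, d, f}  B3 = {a, c, d, e, i}  B4 = {a, b, d, f, h}  B5 = {a, d, f, g, h}
Tree: B1–B2, B1–B3, B2–B4, B4–B5
Each bag holds 5 vertices, so the decomposition has width 4, which upper-bounds the treewidth. On the other hand G contains the 5-clique {a, c, d, e, i}. A clique must lie in a single bag of any decomposition, so no decomposition can have width below 4. Combining the bounds, tw(G) = 4.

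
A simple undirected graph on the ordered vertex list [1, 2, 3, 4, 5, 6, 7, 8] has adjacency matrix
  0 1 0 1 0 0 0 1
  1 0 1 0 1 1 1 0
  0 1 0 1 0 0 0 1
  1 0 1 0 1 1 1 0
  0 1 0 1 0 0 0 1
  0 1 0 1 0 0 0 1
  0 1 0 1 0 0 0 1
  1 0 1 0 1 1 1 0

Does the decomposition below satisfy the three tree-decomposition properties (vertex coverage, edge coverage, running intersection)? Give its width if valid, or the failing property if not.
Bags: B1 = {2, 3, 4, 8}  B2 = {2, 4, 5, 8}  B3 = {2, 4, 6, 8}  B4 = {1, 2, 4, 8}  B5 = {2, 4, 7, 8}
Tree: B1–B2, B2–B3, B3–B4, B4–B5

Yes; width 3.

Checking the three conditions: (i) the bags cover all of {1, 2, 3, 4, 5, 6, 7, 8}; (ii) for each edge, some bag contains both endpoints; (iii) the bags containing any fixed vertex form a subtree. All hold, so the decomposition is valid with width 4 − 1 = 3.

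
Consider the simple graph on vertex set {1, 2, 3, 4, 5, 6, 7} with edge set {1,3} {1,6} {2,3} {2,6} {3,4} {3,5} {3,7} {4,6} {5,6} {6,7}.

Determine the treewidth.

2

A width-2 tree decomposition is:
Bags: B1 = {3, 5, 6}  B2 = {1, 3, 6}  B3 = {3, 6, 7}  B4 = {2, 3, 6}  B5 = {3, 4, 6}
Tree: B1–B2, B2–B3, B3–B4, B4–B5
Each bag holds 3 vertices, so the decomposition has width 2, which upper-bounds the treewidth. For the lower bound, G contains the cycle 6–5–3–1–6, so G is not a forest; only forests have treewidth ≤ 1, hence tw(G) ≥ 2. Combining the bounds, tw(G) = 2.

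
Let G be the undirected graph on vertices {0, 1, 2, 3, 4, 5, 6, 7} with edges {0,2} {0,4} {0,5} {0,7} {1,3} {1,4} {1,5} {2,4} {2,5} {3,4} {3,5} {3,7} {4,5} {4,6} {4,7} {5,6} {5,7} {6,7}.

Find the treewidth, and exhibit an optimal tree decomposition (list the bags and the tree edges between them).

Every bag has size at most 4, so the width is 4 − 1 = 3 and tw(G) ≤ 3. Conversely, {1, 3, 4, 5} is a clique of size 4, and the vertices of any clique must share a bag in every tree decomposition; so some bag has ≥ 4 vertices and tw(G) ≥ 3. Combining the bounds, tw(G) = 3.

Treewidth 3.
Bags: B1 = {1, 3, 4, 5}  B2 = {3, 4, 5, 7}  B3 = {4, 5, 6, 7}  B4 = {0, 4, 5, 7}  B5 = {0, 2, 4, 5}
Tree: B1–B2, B2–B3, B2–B4, B4–B5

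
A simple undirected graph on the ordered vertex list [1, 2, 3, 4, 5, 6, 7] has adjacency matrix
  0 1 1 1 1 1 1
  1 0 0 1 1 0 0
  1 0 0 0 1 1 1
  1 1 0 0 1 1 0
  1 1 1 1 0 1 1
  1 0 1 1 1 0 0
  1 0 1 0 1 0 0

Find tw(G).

3

A width-3 tree decomposition is:
Bags: B1 = {1, 4, 5, 6}  B2 = {1, 3, 5, 6}  B3 = {1, 2, 4, 5}  B4 = {1, 3, 5, 7}
Tree: B1–B2, B1–B3, B2–B4
Every bag has size at most 4, so the width is 4 − 1 = 3 and tw(G) ≤ 3. On the other hand G contains the 4-clique {1, 2, 4, 5}. A clique must lie in a single bag of any decomposition, so no decomposition can have width below 3. Combining the bounds, tw(G) = 3.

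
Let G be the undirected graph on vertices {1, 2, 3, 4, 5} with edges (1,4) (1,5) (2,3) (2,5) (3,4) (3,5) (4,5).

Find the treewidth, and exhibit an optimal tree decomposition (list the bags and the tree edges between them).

Treewidth 2.
One optimal decomposition is:
Bags: B1 = {2, 3, 5}  B2 = {3, 4, 5}  B3 = {1, 4, 5}
Tree: B1–B2, B2–B3

Every bag has size at most 3, so the width is 3 − 1 = 2 and tw(G) ≤ 2. On the other hand G contains the 3-clique {1, 4, 5}. A clique must lie in a single bag of any decomposition, so no decomposition can have width below 2. Hence tw(G) = 2 exactly.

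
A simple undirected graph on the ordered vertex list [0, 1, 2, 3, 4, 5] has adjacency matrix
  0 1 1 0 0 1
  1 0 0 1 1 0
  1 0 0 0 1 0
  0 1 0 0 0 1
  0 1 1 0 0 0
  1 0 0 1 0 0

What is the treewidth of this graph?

A width-2 tree decomposition is:
Bags: B1 = {1, 3, 5}  B2 = {0, 1, 5}  B3 = {0, 1, 4}  B4 = {0, 2, 4}
Tree: B1–B2, B2–B3, B3–B4
The largest bag has 3 vertices, giving width 2; this decomposition certifies tw(G) ≤ 2. For the lower bound, G contains the cycle 3–5–0–1–3, so G is not a forest; only forests have treewidth ≤ 1, hence tw(G) ≥ 2. Combining the bounds, tw(G) = 2.

2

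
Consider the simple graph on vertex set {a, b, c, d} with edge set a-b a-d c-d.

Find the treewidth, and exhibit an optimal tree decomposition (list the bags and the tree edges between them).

The largest bag has 2 vertices, giving width 1; this decomposition certifies tw(G) ≤ 1. G has an edge, so its treewidth is at least 1. Therefore the treewidth is 1.

Treewidth 1.
Bags: B1 = {a, b}  B2 = {a, d}  B3 = {c, d}
Tree: B1–B2, B2–B3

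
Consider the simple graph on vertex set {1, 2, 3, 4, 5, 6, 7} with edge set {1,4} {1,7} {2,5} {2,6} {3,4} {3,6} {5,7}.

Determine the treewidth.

A width-2 tree decomposition is:
Bags: B1 = {1, 3, 4}  B2 = {1, 3, 6}  B3 = {1, 2, 6}  B4 = {1, 2, 5}  B5 = {1, 5, 7}
Tree: B1–B2, B2–B3, B3–B4, B4–B5
Each bag holds 3 vertices, so the decomposition has width 2, which upper-bounds the treewidth. Since 1–4–3–6–2–5–7–1 is a cycle in G, G is not acyclic. Forests are exactly the graphs of treewidth ≤ 1, so tw(G) ≥ 2. The upper and lower bounds meet at 2, so that is the treewidth.

2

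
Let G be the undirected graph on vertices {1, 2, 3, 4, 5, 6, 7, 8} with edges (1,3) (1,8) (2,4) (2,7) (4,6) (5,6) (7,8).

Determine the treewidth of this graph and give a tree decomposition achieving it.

Treewidth 1.
Bags: B1 = {1, 3}  B2 = {1, 8}  B3 = {7, 8}  B4 = {2, 7}  B5 = {2, 4}  B6 = {4, 6}  B7 = {5, 6}
Tree: B1–B2, B2–B3, B3–B4, B4–B5, B5–B6, B6–B7

The largest bag has 2 vertices, giving width 1; this decomposition certifies tw(G) ≤ 1. Any graph with an edge has treewidth ≥ 1, and G has the edge 3–1. Combining the bounds, tw(G) = 1.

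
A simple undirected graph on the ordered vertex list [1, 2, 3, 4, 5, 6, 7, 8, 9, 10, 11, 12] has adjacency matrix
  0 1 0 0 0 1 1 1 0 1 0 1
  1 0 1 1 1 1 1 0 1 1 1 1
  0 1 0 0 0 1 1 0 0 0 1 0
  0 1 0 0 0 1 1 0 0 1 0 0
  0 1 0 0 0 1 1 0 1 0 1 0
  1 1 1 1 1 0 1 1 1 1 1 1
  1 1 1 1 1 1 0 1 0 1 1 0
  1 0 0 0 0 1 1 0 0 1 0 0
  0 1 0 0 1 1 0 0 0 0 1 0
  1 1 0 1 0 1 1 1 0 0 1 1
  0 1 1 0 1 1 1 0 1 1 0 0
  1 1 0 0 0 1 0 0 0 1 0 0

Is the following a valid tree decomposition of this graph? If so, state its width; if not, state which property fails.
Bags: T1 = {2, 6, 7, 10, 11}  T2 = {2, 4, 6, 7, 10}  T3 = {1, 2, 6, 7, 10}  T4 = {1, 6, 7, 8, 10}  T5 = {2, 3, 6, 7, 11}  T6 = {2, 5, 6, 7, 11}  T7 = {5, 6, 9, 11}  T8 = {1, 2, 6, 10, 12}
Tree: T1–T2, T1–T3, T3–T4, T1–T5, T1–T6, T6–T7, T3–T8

No — edge (2,9) lies in no bag.

A tree decomposition must satisfy three properties: every vertex lies in some bag; for every edge, both endpoints lie together in some bag; and for every vertex, the bags containing it form a connected subtree. Here edge (2,9) lies in no bag, so the decomposition is invalid.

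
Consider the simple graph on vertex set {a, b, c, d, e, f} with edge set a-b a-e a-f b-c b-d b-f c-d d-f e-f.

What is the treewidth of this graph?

2

A width-2 tree decomposition is:
Bags: B1 = {b, d, f}  B2 = {a, b, f}  B3 = {a, e, f}  B4 = {b, c, d}
Tree: B1–B2, B2–B3, B1–B4
The largest bag has 3 vertices, giving width 2; this decomposition certifies tw(G) ≤ 2. On the other hand G contains the 3-clique {b, c, d}. A clique must lie in a single bag of any decomposition, so no decomposition can have width below 2. The upper and lower bounds meet at 2, so that is the treewidth.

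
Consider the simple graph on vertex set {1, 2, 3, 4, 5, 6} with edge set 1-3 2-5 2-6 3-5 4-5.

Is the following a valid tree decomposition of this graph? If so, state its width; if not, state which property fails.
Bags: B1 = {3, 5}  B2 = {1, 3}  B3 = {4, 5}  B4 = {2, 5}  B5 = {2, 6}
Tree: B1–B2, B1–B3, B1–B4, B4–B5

Every vertex of G appears in some bag (union = {1, 2, 3, 4, 5, 6}); every edge is covered by a bag; and for each vertex v the set of bags containing v is connected in the bag tree. The decomposition is therefore valid. The largest bag has 2 vertices, so the width is 1.

Yes; width 1.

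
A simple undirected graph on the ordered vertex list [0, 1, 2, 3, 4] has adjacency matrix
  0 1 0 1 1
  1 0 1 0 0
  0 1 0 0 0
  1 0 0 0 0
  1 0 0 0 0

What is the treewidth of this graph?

A width-1 tree decomposition is:
Bags: B1 = {0, 1}  B2 = {0, 4}  B3 = {0, 3}  B4 = {1, 2}
Tree: B1–B2, B2–B3, B1–B4
The largest bag has 2 vertices, giving width 1; this decomposition certifies tw(G) ≤ 1. Since G has at least one edge (e.g. 1–0), it is not an edgeless graph, so tw(G) ≥ 1. The upper and lower bounds meet at 1, so that is the treewidth.

1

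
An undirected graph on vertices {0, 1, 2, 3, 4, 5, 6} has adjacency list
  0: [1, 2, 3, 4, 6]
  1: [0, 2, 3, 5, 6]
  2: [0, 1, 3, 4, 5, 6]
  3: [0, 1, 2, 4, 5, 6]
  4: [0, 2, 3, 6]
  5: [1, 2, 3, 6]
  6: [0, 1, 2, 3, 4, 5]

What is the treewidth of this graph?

A width-4 tree decomposition is:
Bags: B1 = {1, 2, 3, 5, 6}  B2 = {0, 1, 2, 3, 6}  B3 = {0, 2, 3, 4, 6}
Tree: B1–B2, B2–B3
Each bag holds 5 vertices, so the decomposition has width 4, which upper-bounds the treewidth. Conversely, {0, 1, 2, 3, 6} is a clique of size 5, and the vertices of any clique must share a bag in every tree decomposition; so some bag has ≥ 5 vertices and tw(G) ≥ 4. Therefore the treewidth is 4.

4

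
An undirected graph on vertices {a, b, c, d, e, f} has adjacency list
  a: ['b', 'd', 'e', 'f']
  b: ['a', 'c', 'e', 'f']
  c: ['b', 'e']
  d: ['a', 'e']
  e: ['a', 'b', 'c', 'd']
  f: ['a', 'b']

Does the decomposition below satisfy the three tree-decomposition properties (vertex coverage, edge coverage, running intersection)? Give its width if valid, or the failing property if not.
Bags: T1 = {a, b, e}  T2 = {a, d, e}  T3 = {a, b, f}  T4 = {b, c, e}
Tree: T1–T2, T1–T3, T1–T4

Checking the three conditions: (i) the bags cover all of {a, b, c, d, e, f}; (ii) for each edge, some bag contains both endpoints; (iii) the bags containing any fixed vertex form a subtree. All hold, so the decomposition is valid with width 3 − 1 = 2.

Yes; width 2.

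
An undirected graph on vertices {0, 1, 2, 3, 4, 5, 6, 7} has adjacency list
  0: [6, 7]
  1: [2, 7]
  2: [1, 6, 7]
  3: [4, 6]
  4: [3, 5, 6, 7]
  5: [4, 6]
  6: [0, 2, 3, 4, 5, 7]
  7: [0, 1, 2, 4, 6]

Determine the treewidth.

A width-2 tree decomposition is:
Bags: B1 = {4, 5, 6}  B2 = {4, 6, 7}  B3 = {0, 6, 7}  B4 = {3, 4, 6}  B5 = {2, 6, 7}  B6 = {1, 2, 7}
Tree: B1–B2, B2–B3, B1–B4, B3–B5, B5–B6
Every bag has size at most 3, so the width is 3 − 1 = 2 and tw(G) ≤ 2. For the lower bound, the 3 vertices {1, 2, 7} are pairwise adjacent, and any tree decomposition puts a clique entirely inside one bag — forcing width ≥ 2. Therefore the treewidth is 2.

2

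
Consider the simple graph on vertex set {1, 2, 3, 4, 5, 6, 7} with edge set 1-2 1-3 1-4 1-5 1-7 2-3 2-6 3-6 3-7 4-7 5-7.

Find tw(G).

2

A width-2 tree decomposition is:
Bags: B1 = {2, 3, 6}  B2 = {1, 2, 3}  B3 = {1, 3, 7}  B4 = {1, 4, 7}  B5 = {1, 5, 7}
Tree: B1–B2, B2–B3, B3–B4, B4–B5
Every bag has size at most 3, so the width is 3 − 1 = 2 and tw(G) ≤ 2. Conversely, {1, 2, 3} is a clique of size 3, and the vertices of any clique must share a bag in every tree decomposition; so some bag has ≥ 3 vertices and tw(G) ≥ 2. Therefore the treewidth is 2.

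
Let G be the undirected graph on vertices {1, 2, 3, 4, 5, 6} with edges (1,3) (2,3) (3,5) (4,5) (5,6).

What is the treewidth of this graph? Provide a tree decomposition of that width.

The largest bag has 2 vertices, giving width 1; this decomposition certifies tw(G) ≤ 1. Since G has at least one edge (e.g. 3–1), it is not an edgeless graph, so tw(G) ≥ 1. Hence tw(G) = 1 exactly.

Treewidth 1.
One such decomposition:
Bags: B1 = {1, 3}  B2 = {2, 3}  B3 = {3, 5}  B4 = {5, 6}  B5 = {4, 5}
Tree: B1–B2, B1–B3, B3–B4, B3–B5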